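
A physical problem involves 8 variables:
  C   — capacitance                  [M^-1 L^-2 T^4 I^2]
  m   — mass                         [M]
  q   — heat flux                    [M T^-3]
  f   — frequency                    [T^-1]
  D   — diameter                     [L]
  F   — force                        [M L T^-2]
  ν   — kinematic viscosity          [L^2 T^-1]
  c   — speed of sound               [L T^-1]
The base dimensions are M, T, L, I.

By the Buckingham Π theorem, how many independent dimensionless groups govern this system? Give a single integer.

4

Write exponents as rows M,T,L,I / cols C,m,q,f,D,F,ν,c:
  M: [-1  1  1  0  0  1  0  0]
  T: [ 4  0 -3 -1  0 -2 -1 -1]
  L: [-2  0  0  0  1  1  2  1]
  I: [ 2  0  0  0  0  0  0  0]
Row reduction gives pivot columns C,m,q,D; rank = 4
Π count = n − r = 8 − 4 = 4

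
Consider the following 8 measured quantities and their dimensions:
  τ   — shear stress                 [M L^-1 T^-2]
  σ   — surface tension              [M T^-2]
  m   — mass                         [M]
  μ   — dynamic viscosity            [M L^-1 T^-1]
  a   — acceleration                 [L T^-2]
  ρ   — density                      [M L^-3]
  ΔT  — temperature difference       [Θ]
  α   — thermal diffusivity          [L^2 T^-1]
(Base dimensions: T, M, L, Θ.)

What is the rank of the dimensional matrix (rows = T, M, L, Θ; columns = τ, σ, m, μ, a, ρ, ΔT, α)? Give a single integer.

Dimensional matrix (T×M×L×Θ by τ×σ×m×μ×a×ρ×ΔT×α):
  T: [-2 -2  0 -1 -2  0  0 -1]
  M: [ 1  1  1  1  0  1  0  0]
  L: [-1  0  0 -1  1 -3  0  2]
  Θ: [ 0  0  0  0  0  0  1  0]
RREF → pivots at {τ,σ,m,ΔT} ⇒ r = 4

4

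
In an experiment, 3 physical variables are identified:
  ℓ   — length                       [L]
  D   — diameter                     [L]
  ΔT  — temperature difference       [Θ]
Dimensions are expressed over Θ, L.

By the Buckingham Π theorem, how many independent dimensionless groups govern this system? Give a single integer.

Write exponents as rows Θ,L / cols ℓ,D,ΔT:
  Θ: [ 0  0  1]
  L: [ 1  1  0]
Echelon form has 2 nonzero rows (pivots: ℓ,ΔT)
3 vars − rank 2 = 1 Π group

1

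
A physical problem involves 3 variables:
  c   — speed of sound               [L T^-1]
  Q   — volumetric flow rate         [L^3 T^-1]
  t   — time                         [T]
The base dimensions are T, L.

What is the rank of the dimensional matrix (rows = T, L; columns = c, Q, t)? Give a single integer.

Dimensional matrix (T×L by c×Q×t):
  T: [-1 -1  1]
  L: [ 1  3  0]
RREF → pivots at {c,Q} ⇒ r = 2

2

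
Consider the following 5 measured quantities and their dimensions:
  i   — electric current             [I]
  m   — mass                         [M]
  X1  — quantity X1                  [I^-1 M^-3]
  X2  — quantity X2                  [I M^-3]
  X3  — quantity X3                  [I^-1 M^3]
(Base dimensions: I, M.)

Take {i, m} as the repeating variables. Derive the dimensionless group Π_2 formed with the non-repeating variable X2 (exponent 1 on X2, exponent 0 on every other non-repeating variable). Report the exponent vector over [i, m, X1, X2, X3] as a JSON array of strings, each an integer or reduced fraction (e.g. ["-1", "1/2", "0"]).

["-1", "3", "0", "1", "0"]

Exponent matrix [I,M] × [i,m,X1,X2,X3]:
  I: [ 1  0 -1  1 -1]
  M: [ 0  1 -3 -3  3]
Row reduction gives pivot columns i,m; rank = 2
Repeat: i,m; free: X1,X2,X3
RREF:
  r0: [   1    0   -1    1   -1]
  r1: [   0    1   -3   -3    3]
Fix exponent of X2 at 1, X1 at 0, X3 at 0; solve each RREF row for its pivot's exponent:
  r0: exp(i) + (1)·1 = 0 ⇒ exp(i) = -1
  r1: exp(m) + (-3)·1 = 0 ⇒ exp(m) = 3
Π_2 = i^-1 · m^3 · X2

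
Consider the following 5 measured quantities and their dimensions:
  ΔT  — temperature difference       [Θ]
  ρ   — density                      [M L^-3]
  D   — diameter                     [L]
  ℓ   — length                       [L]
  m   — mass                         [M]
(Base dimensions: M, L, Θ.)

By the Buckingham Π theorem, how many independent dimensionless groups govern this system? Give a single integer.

Exponent matrix [M,L,Θ] × [ΔT,ρ,D,ℓ,m]:
  M: [ 0  1  0  0  1]
  L: [ 0 -3  1  1  0]
  Θ: [ 1  0  0  0  0]
Echelon form has 3 nonzero rows (pivots: ΔT,ρ,D)
n=5, r=3 ⇒ 2 dimensionless groups

2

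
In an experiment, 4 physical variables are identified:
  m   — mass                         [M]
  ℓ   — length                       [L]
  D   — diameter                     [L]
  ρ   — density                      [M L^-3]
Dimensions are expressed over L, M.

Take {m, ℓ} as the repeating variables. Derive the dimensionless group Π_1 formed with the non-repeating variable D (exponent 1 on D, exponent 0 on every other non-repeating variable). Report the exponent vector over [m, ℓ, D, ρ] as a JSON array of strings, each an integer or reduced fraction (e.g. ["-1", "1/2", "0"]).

["0", "-1", "1", "0"]

Write exponents as rows L,M / cols m,ℓ,D,ρ:
  L: [ 0  1  1 -3]
  M: [ 1  0  0  1]
Echelon form has 2 nonzero rows (pivots: m,ℓ)
Repeat: m,ℓ; free: D,ρ
RREF:
  r0: [   1    0    0    1]
  r1: [   0    1    1   -3]
Fix exponent of D at 1, ρ at 0; solve each RREF row for its pivot's exponent:
  r0: exp(m) + (0)·1 = 0 ⇒ exp(m) = 0
  r1: exp(ℓ) + (1)·1 = 0 ⇒ exp(ℓ) = -1
Π_1 = ℓ^-1 · D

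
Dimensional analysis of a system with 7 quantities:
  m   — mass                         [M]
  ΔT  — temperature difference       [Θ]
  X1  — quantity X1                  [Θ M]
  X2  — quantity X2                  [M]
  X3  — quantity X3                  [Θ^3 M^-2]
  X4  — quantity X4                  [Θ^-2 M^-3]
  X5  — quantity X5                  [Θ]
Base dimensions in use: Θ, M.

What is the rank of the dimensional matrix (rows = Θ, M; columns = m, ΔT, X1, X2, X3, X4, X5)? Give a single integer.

2

Dimensional matrix (Θ×M by m×ΔT×X1×X2×X3×X4×X5):
  Θ: [ 0  1  1  0  3 -2  1]
  M: [ 1  0  1  1 -2 -3  0]
Row reduction gives pivot columns m,ΔT; rank = 2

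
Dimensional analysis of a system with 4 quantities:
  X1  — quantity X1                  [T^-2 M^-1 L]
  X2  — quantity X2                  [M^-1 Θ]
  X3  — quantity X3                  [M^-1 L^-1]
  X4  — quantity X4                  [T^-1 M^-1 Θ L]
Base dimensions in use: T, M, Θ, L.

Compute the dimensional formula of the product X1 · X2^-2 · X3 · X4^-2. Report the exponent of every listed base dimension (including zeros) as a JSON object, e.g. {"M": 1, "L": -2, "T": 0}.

{"T": 0, "M": 2, "Θ": -4, "L": -2}

Dimensional matrix (T×M×Θ×L by X1×X2×X3×X4):
  T: [-2  0  0 -1]
  M: [-1 -1 -1 -1]
  Θ: [ 0  1  0  1]
  L: [ 1  0 -1  1]
  [T]: (1)·-2+(-2)·0+(1)·0+(-2)·-1 = 0
  [M]: (1)·-1+(-2)·-1+(1)·-1+(-2)·-1 = 2
  [Θ]: (1)·0+(-2)·1+(1)·0+(-2)·1 = -4
  [L]: (1)·1+(-2)·0+(1)·-1+(-2)·1 = -2
⇒ M^2 Θ^-4 L^-2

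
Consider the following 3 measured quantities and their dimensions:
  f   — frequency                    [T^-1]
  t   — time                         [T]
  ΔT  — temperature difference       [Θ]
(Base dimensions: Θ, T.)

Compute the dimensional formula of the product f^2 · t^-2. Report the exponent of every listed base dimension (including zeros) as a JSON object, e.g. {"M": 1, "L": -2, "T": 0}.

{"Θ": 0, "T": -4}

Dimensional matrix (Θ×T by f×t×ΔT):
  Θ: [ 0  0  1]
  T: [-1  1  0]
  [Θ]: (2)·0+(-2)·0 = 0
  [T]: (2)·-1+(-2)·1 = -4
⇒ T^-4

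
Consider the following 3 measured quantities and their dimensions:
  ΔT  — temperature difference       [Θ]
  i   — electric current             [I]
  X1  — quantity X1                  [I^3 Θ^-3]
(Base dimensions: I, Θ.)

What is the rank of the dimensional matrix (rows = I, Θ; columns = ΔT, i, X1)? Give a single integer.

Dimensional matrix (I×Θ by ΔT×i×X1):
  I: [ 0  1  3]
  Θ: [ 1  0 -3]
RREF → pivots at {ΔT,i} ⇒ r = 2

2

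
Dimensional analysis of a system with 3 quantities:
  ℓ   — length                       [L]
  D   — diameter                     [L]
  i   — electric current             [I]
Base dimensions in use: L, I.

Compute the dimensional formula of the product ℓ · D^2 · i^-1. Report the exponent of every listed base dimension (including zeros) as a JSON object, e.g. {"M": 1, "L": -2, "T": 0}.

Write exponents as rows L,I / cols ℓ,D,i:
  L: [ 1  1  0]
  I: [ 0  0  1]
  [L]: (1)·1+(2)·1+(-1)·0 = 3
  [I]: (1)·0+(2)·0+(-1)·1 = -1
⇒ L^3 I^-1

{"L": 3, "I": -1}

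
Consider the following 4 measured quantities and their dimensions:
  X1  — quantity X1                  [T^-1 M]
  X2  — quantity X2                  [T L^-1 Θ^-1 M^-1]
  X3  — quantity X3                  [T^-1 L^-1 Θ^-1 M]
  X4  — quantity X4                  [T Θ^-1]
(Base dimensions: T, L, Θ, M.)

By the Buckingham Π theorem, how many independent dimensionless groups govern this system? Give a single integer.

1

Dimensional matrix (T×L×Θ×M by X1×X2×X3×X4):
  T: [-1  1 -1  1]
  L: [ 0 -1 -1  0]
  Θ: [ 0 -1 -1 -1]
  M: [ 1 -1  1  0]
RREF → pivots at {X1,X2,X4} ⇒ r = 3
n=4, r=3 ⇒ 1 dimensionless group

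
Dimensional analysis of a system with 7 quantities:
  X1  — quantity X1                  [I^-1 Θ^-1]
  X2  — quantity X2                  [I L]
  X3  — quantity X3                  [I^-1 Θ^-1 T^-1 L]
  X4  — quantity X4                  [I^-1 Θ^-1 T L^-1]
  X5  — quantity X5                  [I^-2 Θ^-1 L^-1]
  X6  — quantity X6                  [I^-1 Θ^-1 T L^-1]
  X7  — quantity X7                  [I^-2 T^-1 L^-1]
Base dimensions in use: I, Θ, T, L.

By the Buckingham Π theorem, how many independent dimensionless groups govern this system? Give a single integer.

Write exponents as rows I,Θ,T,L / cols X1,X2,X3,X4,X5,X6,X7:
  I: [-1  1 -1 -1 -2 -1 -2]
  Θ: [-1  0 -1 -1 -1 -1  0]
  T: [ 0  0 -1  1  0  1 -1]
  L: [ 0  1  1 -1 -1 -1 -1]
Row reduction gives pivot columns X1,X2,X3; rank = 3
7 vars − rank 3 = 4 Π groups

4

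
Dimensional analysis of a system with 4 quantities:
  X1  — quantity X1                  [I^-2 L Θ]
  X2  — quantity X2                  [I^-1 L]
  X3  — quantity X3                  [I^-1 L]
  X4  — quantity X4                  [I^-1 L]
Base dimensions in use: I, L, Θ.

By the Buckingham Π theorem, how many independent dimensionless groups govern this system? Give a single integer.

Exponent matrix [I,L,Θ] × [X1,X2,X3,X4]:
  I: [-2 -1 -1 -1]
  L: [ 1  1  1  1]
  Θ: [ 1  0  0  0]
RREF → pivots at {X1,X2} ⇒ r = 2
4 vars − rank 2 = 2 Π groups

2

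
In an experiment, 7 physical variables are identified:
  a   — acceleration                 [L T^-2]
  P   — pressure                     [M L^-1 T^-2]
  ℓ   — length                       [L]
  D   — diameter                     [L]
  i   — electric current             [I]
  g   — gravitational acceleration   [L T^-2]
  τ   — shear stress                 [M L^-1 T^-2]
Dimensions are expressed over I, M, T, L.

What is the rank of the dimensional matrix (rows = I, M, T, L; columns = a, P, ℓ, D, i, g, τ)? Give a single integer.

Write exponents as rows I,M,T,L / cols a,P,ℓ,D,i,g,τ:
  I: [ 0  0  0  0  1  0  0]
  M: [ 0  1  0  0  0  0  1]
  T: [-2 -2  0  0  0 -2 -2]
  L: [ 1 -1  1  1  0  1 -1]
Echelon form has 4 nonzero rows (pivots: a,P,ℓ,i)

4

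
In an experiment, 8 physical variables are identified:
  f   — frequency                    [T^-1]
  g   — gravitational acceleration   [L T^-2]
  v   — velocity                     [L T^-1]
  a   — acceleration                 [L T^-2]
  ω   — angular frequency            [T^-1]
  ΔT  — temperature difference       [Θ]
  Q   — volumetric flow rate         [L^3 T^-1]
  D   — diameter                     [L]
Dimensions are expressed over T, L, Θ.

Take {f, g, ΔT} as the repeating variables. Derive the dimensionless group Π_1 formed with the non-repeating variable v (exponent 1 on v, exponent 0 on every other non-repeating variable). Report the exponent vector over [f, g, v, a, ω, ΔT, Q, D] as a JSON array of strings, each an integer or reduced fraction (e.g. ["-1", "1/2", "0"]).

Dimensional matrix (T×L×Θ by f×g×v×a×ω×ΔT×Q×D):
  T: [-1 -2 -1 -2 -1  0 -1  0]
  L: [ 0  1  1  1  0  0  3  1]
  Θ: [ 0  0  0  0  0  1  0  0]
Echelon form has 3 nonzero rows (pivots: f,g,ΔT)
Repeat: f,g,ΔT; free: v,a,ω,Q,D
RREF:
  r0: [   1    0   -1    0    1    0   -5   -2]
  r1: [   0    1    1    1    0    0    3    1]
  r2: [   0    0    0    0    0    1    0    0]
Fix exponent of v at 1, a at 0, ω at 0, Q at 0, D at 0; solve each RREF row for its pivot's exponent:
  r0: exp(f) + (-1)·1 = 0 ⇒ exp(f) = 1
  r1: exp(g) + (1)·1 = 0 ⇒ exp(g) = -1
  r2: exp(ΔT) + (0)·1 = 0 ⇒ exp(ΔT) = 0
Π_1 = f · g^-1 · v

["1", "-1", "1", "0", "0", "0", "0", "0"]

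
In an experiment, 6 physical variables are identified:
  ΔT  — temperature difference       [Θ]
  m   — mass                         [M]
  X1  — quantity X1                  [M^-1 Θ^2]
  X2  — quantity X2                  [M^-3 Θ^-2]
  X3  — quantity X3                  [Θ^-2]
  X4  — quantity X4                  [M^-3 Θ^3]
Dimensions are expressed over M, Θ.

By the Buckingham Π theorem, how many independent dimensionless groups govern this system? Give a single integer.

4

Write exponents as rows M,Θ / cols ΔT,m,X1,X2,X3,X4:
  M: [ 0  1 -1 -3  0 -3]
  Θ: [ 1  0  2 -2 -2  3]
Row reduction gives pivot columns ΔT,m; rank = 2
n=6, r=2 ⇒ 4 dimensionless groups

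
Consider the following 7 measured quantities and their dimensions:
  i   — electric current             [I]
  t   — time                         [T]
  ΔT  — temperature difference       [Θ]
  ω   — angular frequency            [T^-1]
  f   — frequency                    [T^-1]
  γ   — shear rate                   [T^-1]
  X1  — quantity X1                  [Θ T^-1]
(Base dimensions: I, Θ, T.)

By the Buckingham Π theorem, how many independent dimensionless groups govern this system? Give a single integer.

4

Write exponents as rows I,Θ,T / cols i,t,ΔT,ω,f,γ,X1:
  I: [ 1  0  0  0  0  0  0]
  Θ: [ 0  0  1  0  0  0  1]
  T: [ 0  1  0 -1 -1 -1 -1]
Row reduction gives pivot columns i,t,ΔT; rank = 3
n=7, r=3 ⇒ 4 dimensionless groups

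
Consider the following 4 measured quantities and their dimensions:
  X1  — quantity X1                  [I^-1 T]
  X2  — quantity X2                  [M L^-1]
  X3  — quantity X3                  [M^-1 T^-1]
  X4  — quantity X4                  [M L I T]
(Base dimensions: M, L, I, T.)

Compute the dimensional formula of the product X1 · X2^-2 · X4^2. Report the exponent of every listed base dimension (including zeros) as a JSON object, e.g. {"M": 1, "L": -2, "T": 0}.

{"M": 0, "L": 4, "I": 1, "T": 3}

Exponent matrix [M,L,I,T] × [X1,X2,X3,X4]:
  M: [ 0  1 -1  1]
  L: [ 0 -1  0  1]
  I: [-1  0  0  1]
  T: [ 1  0 -1  1]
  [M]: (1)·0+(-2)·1+(2)·1 = 0
  [L]: (1)·0+(-2)·-1+(2)·1 = 4
  [I]: (1)·-1+(-2)·0+(2)·1 = 1
  [T]: (1)·1+(-2)·0+(2)·1 = 3
⇒ L^4 I T^3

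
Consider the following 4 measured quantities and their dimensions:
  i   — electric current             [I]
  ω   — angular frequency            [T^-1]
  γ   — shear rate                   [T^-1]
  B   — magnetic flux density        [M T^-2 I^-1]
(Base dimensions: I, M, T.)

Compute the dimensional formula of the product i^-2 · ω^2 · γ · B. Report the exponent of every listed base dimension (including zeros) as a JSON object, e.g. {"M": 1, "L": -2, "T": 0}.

Dimensional matrix (I×M×T by i×ω×γ×B):
  I: [ 1  0  0 -1]
  M: [ 0  0  0  1]
  T: [ 0 -1 -1 -2]
  [I]: (-2)·1+(2)·0+(1)·0+(1)·-1 = -3
  [M]: (-2)·0+(2)·0+(1)·0+(1)·1 = 1
  [T]: (-2)·0+(2)·-1+(1)·-1+(1)·-2 = -5
⇒ I^-3 M T^-5

{"I": -3, "M": 1, "T": -5}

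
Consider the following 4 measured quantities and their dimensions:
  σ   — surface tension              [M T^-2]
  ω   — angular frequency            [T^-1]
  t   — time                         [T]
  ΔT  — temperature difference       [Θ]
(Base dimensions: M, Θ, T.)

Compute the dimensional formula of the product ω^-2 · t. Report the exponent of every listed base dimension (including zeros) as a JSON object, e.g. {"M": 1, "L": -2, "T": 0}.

{"M": 0, "Θ": 0, "T": 3}

Write exponents as rows M,Θ,T / cols σ,ω,t,ΔT:
  M: [ 1  0  0  0]
  Θ: [ 0  0  0  1]
  T: [-2 -1  1  0]
  [M]: (-2)·0+(1)·0 = 0
  [Θ]: (-2)·0+(1)·0 = 0
  [T]: (-2)·-1+(1)·1 = 3
⇒ T^3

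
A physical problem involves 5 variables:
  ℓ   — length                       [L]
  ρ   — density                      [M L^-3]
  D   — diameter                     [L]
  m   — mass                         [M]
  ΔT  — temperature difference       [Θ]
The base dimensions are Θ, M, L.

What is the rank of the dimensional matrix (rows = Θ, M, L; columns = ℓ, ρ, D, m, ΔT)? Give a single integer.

Write exponents as rows Θ,M,L / cols ℓ,ρ,D,m,ΔT:
  Θ: [ 0  0  0  0  1]
  M: [ 0  1  0  1  0]
  L: [ 1 -3  1  0  0]
Echelon form has 3 nonzero rows (pivots: ℓ,ρ,ΔT)

3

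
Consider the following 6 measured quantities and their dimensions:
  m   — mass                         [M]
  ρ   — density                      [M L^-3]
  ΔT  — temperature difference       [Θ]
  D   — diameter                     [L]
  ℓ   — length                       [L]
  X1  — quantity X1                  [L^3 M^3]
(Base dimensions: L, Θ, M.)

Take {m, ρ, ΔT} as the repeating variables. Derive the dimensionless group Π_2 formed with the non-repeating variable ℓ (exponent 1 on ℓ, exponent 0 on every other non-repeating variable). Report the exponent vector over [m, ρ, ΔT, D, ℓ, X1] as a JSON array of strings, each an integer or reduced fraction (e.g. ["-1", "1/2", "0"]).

["-1/3", "1/3", "0", "0", "1", "0"]

Write exponents as rows L,Θ,M / cols m,ρ,ΔT,D,ℓ,X1:
  L: [ 0 -3  0  1  1  3]
  Θ: [ 0  0  1  0  0  0]
  M: [ 1  1  0  0  0  3]
Echelon form has 3 nonzero rows (pivots: m,ρ,ΔT)
Pivot set = {m,ρ,ΔT}, free = {D,ℓ,X1}
RREF:
  r0: [   1    0    0  1/3  1/3    4]
  r1: [   0    1    0 -1/3 -1/3   -1]
  r2: [   0    0    1    0    0    0]
Fix exponent of ℓ at 1, D at 0, X1 at 0; solve each RREF row for its pivot's exponent:
  r0: exp(m) + (1/3)·1 = 0 ⇒ exp(m) = -1/3
  r1: exp(ρ) + (-1/3)·1 = 0 ⇒ exp(ρ) = 1/3
  r2: exp(ΔT) + (0)·1 = 0 ⇒ exp(ΔT) = 0
Π_2 = m^(-1/3) · ρ^(1/3) · ℓ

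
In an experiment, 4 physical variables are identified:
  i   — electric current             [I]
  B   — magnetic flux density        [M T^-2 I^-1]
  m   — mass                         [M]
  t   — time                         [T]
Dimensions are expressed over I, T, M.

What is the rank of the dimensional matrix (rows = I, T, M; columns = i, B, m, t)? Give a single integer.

3

Exponent matrix [I,T,M] × [i,B,m,t]:
  I: [ 1 -1  0  0]
  T: [ 0 -2  0  1]
  M: [ 0  1  1  0]
RREF → pivots at {i,B,m} ⇒ r = 3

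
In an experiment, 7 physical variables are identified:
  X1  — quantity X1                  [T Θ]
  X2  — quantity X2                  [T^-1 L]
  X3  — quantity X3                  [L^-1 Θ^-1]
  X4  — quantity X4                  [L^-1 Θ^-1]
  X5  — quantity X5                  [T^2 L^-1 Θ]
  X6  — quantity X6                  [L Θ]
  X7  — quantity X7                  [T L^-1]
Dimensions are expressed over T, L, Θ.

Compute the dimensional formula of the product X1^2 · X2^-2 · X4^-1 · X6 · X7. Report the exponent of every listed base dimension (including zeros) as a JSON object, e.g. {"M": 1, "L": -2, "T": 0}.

Write exponents as rows T,L,Θ / cols X1,X2,X3,X4,X5,X6,X7:
  T: [ 1 -1  0  0  2  0  1]
  L: [ 0  1 -1 -1 -1  1 -1]
  Θ: [ 1  0 -1 -1  1  1  0]
  [T]: (2)·1+(-2)·-1+(-1)·0+(1)·0+(1)·1 = 5
  [L]: (2)·0+(-2)·1+(-1)·-1+(1)·1+(1)·-1 = -1
  [Θ]: (2)·1+(-2)·0+(-1)·-1+(1)·1+(1)·0 = 4
⇒ T^5 L^-1 Θ^4

{"T": 5, "L": -1, "Θ": 4}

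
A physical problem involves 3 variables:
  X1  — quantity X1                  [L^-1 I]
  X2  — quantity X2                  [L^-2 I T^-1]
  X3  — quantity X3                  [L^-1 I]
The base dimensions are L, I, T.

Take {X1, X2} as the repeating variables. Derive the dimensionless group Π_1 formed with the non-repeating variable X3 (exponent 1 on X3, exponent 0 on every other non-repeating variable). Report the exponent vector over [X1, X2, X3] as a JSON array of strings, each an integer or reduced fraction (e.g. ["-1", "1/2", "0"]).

["-1", "0", "1"]

Write exponents as rows L,I,T / cols X1,X2,X3:
  L: [-1 -2 -1]
  I: [ 1  1  1]
  T: [ 0 -1  0]
Row reduction gives pivot columns X1,X2; rank = 2
Repeat: X1,X2; free: X3
RREF:
  r0: [   1    0    1]
  r1: [   0    1    0]
  r2: [   0    0    0]
Fix exponent of X3 at 1; solve each RREF row for its pivot's exponent:
  r0: exp(X1) + (1)·1 = 0 ⇒ exp(X1) = -1
  r1: exp(X2) + (0)·1 = 0 ⇒ exp(X2) = 0
Π_1 = X1^-1 · X3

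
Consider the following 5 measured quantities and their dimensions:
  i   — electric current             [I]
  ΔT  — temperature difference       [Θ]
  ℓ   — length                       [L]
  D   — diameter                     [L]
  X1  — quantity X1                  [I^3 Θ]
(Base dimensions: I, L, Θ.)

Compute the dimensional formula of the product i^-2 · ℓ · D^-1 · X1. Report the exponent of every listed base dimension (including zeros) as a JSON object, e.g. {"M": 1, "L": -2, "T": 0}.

Write exponents as rows I,L,Θ / cols i,ΔT,ℓ,D,X1:
  I: [ 1  0  0  0  3]
  L: [ 0  0  1  1  0]
  Θ: [ 0  1  0  0  1]
  [I]: (-2)·1+(1)·0+(-1)·0+(1)·3 = 1
  [L]: (-2)·0+(1)·1+(-1)·1+(1)·0 = 0
  [Θ]: (-2)·0+(1)·0+(-1)·0+(1)·1 = 1
⇒ I Θ

{"I": 1, "L": 0, "Θ": 1}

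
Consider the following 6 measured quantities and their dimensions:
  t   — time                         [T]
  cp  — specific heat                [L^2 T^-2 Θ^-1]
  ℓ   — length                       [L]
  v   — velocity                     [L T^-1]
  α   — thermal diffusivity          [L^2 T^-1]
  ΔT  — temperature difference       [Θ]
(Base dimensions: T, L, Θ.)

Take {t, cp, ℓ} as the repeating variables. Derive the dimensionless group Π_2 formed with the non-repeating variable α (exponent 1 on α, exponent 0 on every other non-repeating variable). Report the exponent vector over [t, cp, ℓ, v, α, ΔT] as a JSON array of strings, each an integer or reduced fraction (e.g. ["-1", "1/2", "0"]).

["1", "0", "-2", "0", "1", "0"]

Exponent matrix [T,L,Θ] × [t,cp,ℓ,v,α,ΔT]:
  T: [ 1 -2  0 -1 -1  0]
  L: [ 0  2  1  1  2  0]
  Θ: [ 0 -1  0  0  0  1]
RREF → pivots at {t,cp,ℓ} ⇒ r = 3
Pivot set = {t,cp,ℓ}, free = {v,α,ΔT}
RREF:
  r0: [   1    0    0   -1   -1   -2]
  r1: [   0    1    0    0    0   -1]
  r2: [   0    0    1    1    2    2]
Fix exponent of α at 1, v at 0, ΔT at 0; solve each RREF row for its pivot's exponent:
  r0: exp(t) + (-1)·1 = 0 ⇒ exp(t) = 1
  r1: exp(cp) + (0)·1 = 0 ⇒ exp(cp) = 0
  r2: exp(ℓ) + (2)·1 = 0 ⇒ exp(ℓ) = -2
Π_2 = t · ℓ^-2 · α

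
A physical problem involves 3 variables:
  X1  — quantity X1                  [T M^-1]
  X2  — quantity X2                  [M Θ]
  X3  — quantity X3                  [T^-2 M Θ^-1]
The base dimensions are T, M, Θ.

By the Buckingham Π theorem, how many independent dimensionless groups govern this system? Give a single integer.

Write exponents as rows T,M,Θ / cols X1,X2,X3:
  T: [ 1  0 -2]
  M: [-1  1  1]
  Θ: [ 0  1 -1]
RREF → pivots at {X1,X2} ⇒ r = 2
n=3, r=2 ⇒ 1 dimensionless group

1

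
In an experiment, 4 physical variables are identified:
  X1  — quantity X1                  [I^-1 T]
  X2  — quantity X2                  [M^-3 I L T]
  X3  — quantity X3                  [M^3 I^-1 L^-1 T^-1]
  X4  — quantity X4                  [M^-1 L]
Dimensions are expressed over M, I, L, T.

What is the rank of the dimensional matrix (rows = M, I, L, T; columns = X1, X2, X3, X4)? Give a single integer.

Exponent matrix [M,I,L,T] × [X1,X2,X3,X4]:
  M: [ 0 -3  3 -1]
  I: [-1  1 -1  0]
  L: [ 0  1 -1  1]
  T: [ 1  1 -1  0]
Echelon form has 3 nonzero rows (pivots: X1,X2,X4)

3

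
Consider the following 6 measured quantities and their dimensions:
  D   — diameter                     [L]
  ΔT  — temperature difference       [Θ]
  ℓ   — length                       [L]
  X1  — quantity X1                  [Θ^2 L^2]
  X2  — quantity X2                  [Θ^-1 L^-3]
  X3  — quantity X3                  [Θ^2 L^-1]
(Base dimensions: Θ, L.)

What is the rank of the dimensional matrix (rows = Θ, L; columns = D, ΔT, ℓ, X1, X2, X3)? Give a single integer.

2

Dimensional matrix (Θ×L by D×ΔT×ℓ×X1×X2×X3):
  Θ: [ 0  1  0  2 -1  2]
  L: [ 1  0  1  2 -3 -1]
Echelon form has 2 nonzero rows (pivots: D,ΔT)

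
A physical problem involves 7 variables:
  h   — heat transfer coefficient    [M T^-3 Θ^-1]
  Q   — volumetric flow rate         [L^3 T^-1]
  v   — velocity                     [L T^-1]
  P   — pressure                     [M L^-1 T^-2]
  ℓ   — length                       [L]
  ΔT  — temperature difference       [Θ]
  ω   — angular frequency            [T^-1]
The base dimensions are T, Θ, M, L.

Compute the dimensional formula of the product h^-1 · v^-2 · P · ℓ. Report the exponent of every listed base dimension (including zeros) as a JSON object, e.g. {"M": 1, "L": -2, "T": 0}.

Dimensional matrix (T×Θ×M×L by h×Q×v×P×ℓ×ΔT×ω):
  T: [-3 -1 -1 -2  0  0 -1]
  Θ: [-1  0  0  0  0  1  0]
  M: [ 1  0  0  1  0  0  0]
  L: [ 0  3  1 -1  1  0  0]
  [T]: (-1)·-3+(-2)·-1+(1)·-2+(1)·0 = 3
  [Θ]: (-1)·-1+(-2)·0+(1)·0+(1)·0 = 1
  [M]: (-1)·1+(-2)·0+(1)·1+(1)·0 = 0
  [L]: (-1)·0+(-2)·1+(1)·-1+(1)·1 = -2
⇒ T^3 Θ L^-2

{"T": 3, "Θ": 1, "M": 0, "L": -2}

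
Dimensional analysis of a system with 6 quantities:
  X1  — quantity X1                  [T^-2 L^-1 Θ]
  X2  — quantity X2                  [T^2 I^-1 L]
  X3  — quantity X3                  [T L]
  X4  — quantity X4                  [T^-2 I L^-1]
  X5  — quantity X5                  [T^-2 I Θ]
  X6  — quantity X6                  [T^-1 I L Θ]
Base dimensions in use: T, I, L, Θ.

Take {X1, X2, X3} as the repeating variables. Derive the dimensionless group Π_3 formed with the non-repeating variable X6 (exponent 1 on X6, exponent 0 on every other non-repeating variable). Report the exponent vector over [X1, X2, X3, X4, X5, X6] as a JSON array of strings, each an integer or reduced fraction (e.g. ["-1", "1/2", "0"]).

Write exponents as rows T,I,L,Θ / cols X1,X2,X3,X4,X5,X6:
  T: [-2  2  1 -2 -2 -1]
  I: [ 0 -1  0  1  1  1]
  L: [-1  1  1 -1  0  1]
  Θ: [ 1  0  0  0  1  1]
Row reduction gives pivot columns X1,X2,X3; rank = 3
Repeat: X1,X2,X3; free: X4,X5,X6
RREF:
  r0: [   1    0    0    0    1    1]
  r1: [   0    1    0   -1   -1   -1]
  r2: [   0    0    1    0    2    3]
  r3: [   0    0    0    0    0    0]
Fix exponent of X6 at 1, X4 at 0, X5 at 0; solve each RREF row for its pivot's exponent:
  r0: exp(X1) + (1)·1 = 0 ⇒ exp(X1) = -1
  r1: exp(X2) + (-1)·1 = 0 ⇒ exp(X2) = 1
  r2: exp(X3) + (3)·1 = 0 ⇒ exp(X3) = -3
Π_3 = X1^-1 · X2 · X3^-3 · X6

["-1", "1", "-3", "0", "0", "1"]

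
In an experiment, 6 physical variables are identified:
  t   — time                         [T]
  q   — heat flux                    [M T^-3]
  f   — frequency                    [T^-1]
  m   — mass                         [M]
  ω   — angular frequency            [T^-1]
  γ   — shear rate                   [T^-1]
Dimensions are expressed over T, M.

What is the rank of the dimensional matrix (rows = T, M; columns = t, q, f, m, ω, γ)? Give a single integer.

2

Exponent matrix [T,M] × [t,q,f,m,ω,γ]:
  T: [ 1 -3 -1  0 -1 -1]
  M: [ 0  1  0  1  0  0]
Echelon form has 2 nonzero rows (pivots: t,q)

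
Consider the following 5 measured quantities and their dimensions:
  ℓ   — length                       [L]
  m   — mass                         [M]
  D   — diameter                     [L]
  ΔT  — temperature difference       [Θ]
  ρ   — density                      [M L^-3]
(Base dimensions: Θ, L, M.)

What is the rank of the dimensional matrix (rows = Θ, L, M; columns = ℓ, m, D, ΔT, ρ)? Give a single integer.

3

Dimensional matrix (Θ×L×M by ℓ×m×D×ΔT×ρ):
  Θ: [ 0  0  0  1  0]
  L: [ 1  0  1  0 -3]
  M: [ 0  1  0  0  1]
Row reduction gives pivot columns ℓ,m,ΔT; rank = 3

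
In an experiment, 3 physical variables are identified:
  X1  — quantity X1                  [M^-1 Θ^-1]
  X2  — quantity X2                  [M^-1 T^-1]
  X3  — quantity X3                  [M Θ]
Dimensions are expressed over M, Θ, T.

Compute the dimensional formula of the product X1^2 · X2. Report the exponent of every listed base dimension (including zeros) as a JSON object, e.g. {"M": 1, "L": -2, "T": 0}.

{"M": -3, "Θ": -2, "T": -1}

Write exponents as rows M,Θ,T / cols X1,X2,X3:
  M: [-1 -1  1]
  Θ: [-1  0  1]
  T: [ 0 -1  0]
  [M]: (2)·-1+(1)·-1 = -3
  [Θ]: (2)·-1+(1)·0 = -2
  [T]: (2)·0+(1)·-1 = -1
⇒ M^-3 Θ^-2 T^-1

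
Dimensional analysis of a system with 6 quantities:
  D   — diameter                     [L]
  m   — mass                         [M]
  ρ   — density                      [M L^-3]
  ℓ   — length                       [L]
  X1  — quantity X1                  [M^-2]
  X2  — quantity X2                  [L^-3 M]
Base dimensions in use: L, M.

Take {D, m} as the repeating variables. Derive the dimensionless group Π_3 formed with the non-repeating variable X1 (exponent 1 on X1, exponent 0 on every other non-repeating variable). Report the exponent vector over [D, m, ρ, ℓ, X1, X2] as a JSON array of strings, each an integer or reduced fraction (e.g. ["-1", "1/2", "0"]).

["0", "2", "0", "0", "1", "0"]

Exponent matrix [L,M] × [D,m,ρ,ℓ,X1,X2]:
  L: [ 1  0 -3  1  0 -3]
  M: [ 0  1  1  0 -2  1]
Row reduction gives pivot columns D,m; rank = 2
Repeat: D,m; free: ρ,ℓ,X1,X2
RREF:
  r0: [   1    0   -3    1    0   -3]
  r1: [   0    1    1    0   -2    1]
Fix exponent of X1 at 1, ρ at 0, ℓ at 0, X2 at 0; solve each RREF row for its pivot's exponent:
  r0: exp(D) + (0)·1 = 0 ⇒ exp(D) = 0
  r1: exp(m) + (-2)·1 = 0 ⇒ exp(m) = 2
Π_3 = m^2 · X1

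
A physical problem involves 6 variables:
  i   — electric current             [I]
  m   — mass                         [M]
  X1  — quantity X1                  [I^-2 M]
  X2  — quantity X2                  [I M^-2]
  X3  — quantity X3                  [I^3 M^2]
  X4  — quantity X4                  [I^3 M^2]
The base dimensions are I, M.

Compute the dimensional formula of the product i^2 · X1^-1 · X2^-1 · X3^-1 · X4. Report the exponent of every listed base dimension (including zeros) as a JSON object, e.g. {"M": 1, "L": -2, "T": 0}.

{"I": 3, "M": 1}

Write exponents as rows I,M / cols i,m,X1,X2,X3,X4:
  I: [ 1  0 -2  1  3  3]
  M: [ 0  1  1 -2  2  2]
  [I]: (2)·1+(-1)·-2+(-1)·1+(-1)·3+(1)·3 = 3
  [M]: (2)·0+(-1)·1+(-1)·-2+(-1)·2+(1)·2 = 1
⇒ I^3 M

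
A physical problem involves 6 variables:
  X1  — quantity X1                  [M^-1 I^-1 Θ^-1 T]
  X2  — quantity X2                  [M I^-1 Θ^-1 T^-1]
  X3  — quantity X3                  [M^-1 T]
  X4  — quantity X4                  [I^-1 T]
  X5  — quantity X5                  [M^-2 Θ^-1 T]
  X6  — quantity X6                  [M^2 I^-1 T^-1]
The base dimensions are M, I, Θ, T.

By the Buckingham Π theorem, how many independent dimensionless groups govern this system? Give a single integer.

3

Write exponents as rows M,I,Θ,T / cols X1,X2,X3,X4,X5,X6:
  M: [-1  1 -1  0 -2  2]
  I: [-1 -1  0 -1  0 -1]
  Θ: [-1 -1  0  0 -1  0]
  T: [ 1 -1  1  1  1 -1]
RREF → pivots at {X1,X2,X4} ⇒ r = 3
Π count = n − r = 6 − 3 = 3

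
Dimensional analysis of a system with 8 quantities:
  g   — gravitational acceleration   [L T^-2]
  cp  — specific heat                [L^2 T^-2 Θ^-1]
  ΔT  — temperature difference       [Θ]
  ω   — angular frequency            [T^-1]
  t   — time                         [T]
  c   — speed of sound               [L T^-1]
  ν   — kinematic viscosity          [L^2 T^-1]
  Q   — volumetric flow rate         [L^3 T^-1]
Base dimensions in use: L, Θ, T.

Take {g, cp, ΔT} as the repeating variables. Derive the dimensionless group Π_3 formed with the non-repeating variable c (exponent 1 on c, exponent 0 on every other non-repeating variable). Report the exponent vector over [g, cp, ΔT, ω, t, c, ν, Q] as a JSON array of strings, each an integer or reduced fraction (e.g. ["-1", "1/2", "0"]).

Dimensional matrix (L×Θ×T by g×cp×ΔT×ω×t×c×ν×Q):
  L: [ 1  2  0  0  0  1  2  3]
  Θ: [ 0 -1  1  0  0  0  0  0]
  T: [-2 -2  0 -1  1 -1 -1 -1]
Row reduction gives pivot columns g,cp,ΔT; rank = 3
Pivot set = {g,cp,ΔT}, free = {ω,t,c,ν,Q}
RREF:
  r0: [   1    0    0    1   -1    0   -1   -2]
  r1: [   0    1    0 -1/2  1/2  1/2  3/2  5/2]
  r2: [   0    0    1 -1/2  1/2  1/2  3/2  5/2]
Fix exponent of c at 1, ω at 0, t at 0, ν at 0, Q at 0; solve each RREF row for its pivot's exponent:
  r0: exp(g) + (0)·1 = 0 ⇒ exp(g) = 0
  r1: exp(cp) + (1/2)·1 = 0 ⇒ exp(cp) = -1/2
  r2: exp(ΔT) + (1/2)·1 = 0 ⇒ exp(ΔT) = -1/2
Π_3 = cp^(-1/2) · ΔT^(-1/2) · c

["0", "-1/2", "-1/2", "0", "0", "1", "0", "0"]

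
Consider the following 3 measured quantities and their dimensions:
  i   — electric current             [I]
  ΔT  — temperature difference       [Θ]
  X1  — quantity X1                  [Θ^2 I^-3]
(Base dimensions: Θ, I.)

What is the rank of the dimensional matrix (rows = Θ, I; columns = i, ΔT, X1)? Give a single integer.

Exponent matrix [Θ,I] × [i,ΔT,X1]:
  Θ: [ 0  1  2]
  I: [ 1  0 -3]
RREF → pivots at {i,ΔT} ⇒ r = 2

2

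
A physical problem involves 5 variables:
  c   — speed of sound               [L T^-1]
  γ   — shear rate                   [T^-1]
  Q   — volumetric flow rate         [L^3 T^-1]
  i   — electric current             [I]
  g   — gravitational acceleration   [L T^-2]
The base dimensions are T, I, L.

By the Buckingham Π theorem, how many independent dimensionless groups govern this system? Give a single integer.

Dimensional matrix (T×I×L by c×γ×Q×i×g):
  T: [-1 -1 -1  0 -2]
  I: [ 0  0  0  1  0]
  L: [ 1  0  3  0  1]
Echelon form has 3 nonzero rows (pivots: c,γ,i)
n=5, r=3 ⇒ 2 dimensionless groups

2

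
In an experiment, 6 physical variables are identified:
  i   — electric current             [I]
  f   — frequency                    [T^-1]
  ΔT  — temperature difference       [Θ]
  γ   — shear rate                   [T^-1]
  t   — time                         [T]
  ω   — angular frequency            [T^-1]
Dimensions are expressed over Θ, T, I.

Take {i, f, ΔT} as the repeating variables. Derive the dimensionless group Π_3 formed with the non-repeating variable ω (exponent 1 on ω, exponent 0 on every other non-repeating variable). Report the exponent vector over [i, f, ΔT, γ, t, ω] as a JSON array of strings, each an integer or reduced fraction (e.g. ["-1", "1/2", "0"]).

["0", "-1", "0", "0", "0", "1"]

Exponent matrix [Θ,T,I] × [i,f,ΔT,γ,t,ω]:
  Θ: [ 0  0  1  0  0  0]
  T: [ 0 -1  0 -1  1 -1]
  I: [ 1  0  0  0  0  0]
RREF → pivots at {i,f,ΔT} ⇒ r = 3
Repeat: i,f,ΔT; free: γ,t,ω
RREF:
  r0: [   1    0    0    0    0    0]
  r1: [   0    1    0    1   -1    1]
  r2: [   0    0    1    0    0    0]
Fix exponent of ω at 1, γ at 0, t at 0; solve each RREF row for its pivot's exponent:
  r0: exp(i) + (0)·1 = 0 ⇒ exp(i) = 0
  r1: exp(f) + (1)·1 = 0 ⇒ exp(f) = -1
  r2: exp(ΔT) + (0)·1 = 0 ⇒ exp(ΔT) = 0
Π_3 = f^-1 · ω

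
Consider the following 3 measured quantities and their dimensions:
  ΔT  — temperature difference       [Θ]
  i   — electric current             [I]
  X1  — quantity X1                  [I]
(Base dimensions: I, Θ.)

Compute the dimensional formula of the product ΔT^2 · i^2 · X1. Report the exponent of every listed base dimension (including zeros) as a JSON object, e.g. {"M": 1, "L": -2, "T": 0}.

Write exponents as rows I,Θ / cols ΔT,i,X1:
  I: [ 0  1  1]
  Θ: [ 1  0  0]
  [I]: (2)·0+(2)·1+(1)·1 = 3
  [Θ]: (2)·1+(2)·0+(1)·0 = 2
⇒ I^3 Θ^2

{"I": 3, "Θ": 2}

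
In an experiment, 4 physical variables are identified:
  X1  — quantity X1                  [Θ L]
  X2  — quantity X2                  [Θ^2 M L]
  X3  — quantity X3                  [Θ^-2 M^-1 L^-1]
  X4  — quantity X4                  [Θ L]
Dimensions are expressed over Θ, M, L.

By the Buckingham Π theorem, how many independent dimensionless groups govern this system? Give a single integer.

2

Exponent matrix [Θ,M,L] × [X1,X2,X3,X4]:
  Θ: [ 1  2 -2  1]
  M: [ 0  1 -1  0]
  L: [ 1  1 -1  1]
Row reduction gives pivot columns X1,X2; rank = 2
n=4, r=2 ⇒ 2 dimensionless groups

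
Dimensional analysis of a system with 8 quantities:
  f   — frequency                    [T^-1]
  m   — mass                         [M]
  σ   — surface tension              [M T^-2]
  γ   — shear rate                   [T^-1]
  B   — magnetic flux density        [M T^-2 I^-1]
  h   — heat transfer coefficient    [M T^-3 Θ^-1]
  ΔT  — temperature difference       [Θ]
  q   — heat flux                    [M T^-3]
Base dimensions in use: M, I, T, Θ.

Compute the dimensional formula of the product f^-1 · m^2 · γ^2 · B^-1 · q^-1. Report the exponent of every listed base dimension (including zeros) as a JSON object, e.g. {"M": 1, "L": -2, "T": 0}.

{"M": 0, "I": 1, "T": 4, "Θ": 0}

Dimensional matrix (M×I×T×Θ by f×m×σ×γ×B×h×ΔT×q):
  M: [ 0  1  1  0  1  1  0  1]
  I: [ 0  0  0  0 -1  0  0  0]
  T: [-1  0 -2 -1 -2 -3  0 -3]
  Θ: [ 0  0  0  0  0 -1  1  0]
  [M]: (-1)·0+(2)·1+(2)·0+(-1)·1+(-1)·1 = 0
  [I]: (-1)·0+(2)·0+(2)·0+(-1)·-1+(-1)·0 = 1
  [T]: (-1)·-1+(2)·0+(2)·-1+(-1)·-2+(-1)·-3 = 4
  [Θ]: (-1)·0+(2)·0+(2)·0+(-1)·0+(-1)·0 = 0
⇒ I T^4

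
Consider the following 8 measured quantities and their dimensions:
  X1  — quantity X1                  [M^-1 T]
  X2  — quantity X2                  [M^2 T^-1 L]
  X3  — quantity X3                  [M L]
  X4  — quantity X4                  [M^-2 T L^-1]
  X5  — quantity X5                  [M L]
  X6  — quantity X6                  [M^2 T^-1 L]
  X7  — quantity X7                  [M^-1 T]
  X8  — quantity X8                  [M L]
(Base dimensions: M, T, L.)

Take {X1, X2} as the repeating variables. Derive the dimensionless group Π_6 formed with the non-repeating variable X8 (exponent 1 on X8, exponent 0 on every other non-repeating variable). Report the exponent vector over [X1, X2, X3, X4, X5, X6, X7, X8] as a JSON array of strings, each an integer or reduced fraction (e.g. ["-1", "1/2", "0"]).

Dimensional matrix (M×T×L by X1×X2×X3×X4×X5×X6×X7×X8):
  M: [-1  2  1 -2  1  2 -1  1]
  T: [ 1 -1  0  1  0 -1  1  0]
  L: [ 0  1  1 -1  1  1  0  1]
RREF → pivots at {X1,X2} ⇒ r = 2
Pivot set = {X1,X2}, free = {X3,X4,X5,X6,X7,X8}
RREF:
  r0: [   1    0    1    0    1    0    1    1]
  r1: [   0    1    1   -1    1    1    0    1]
  r2: [   0    0    0    0    0    0    0    0]
Fix exponent of X8 at 1, X3 at 0, X4 at 0, X5 at 0, X6 at 0, X7 at 0; solve each RREF row for its pivot's exponent:
  r0: exp(X1) + (1)·1 = 0 ⇒ exp(X1) = -1
  r1: exp(X2) + (1)·1 = 0 ⇒ exp(X2) = -1
Π_6 = X1^-1 · X2^-1 · X8

["-1", "-1", "0", "0", "0", "0", "0", "1"]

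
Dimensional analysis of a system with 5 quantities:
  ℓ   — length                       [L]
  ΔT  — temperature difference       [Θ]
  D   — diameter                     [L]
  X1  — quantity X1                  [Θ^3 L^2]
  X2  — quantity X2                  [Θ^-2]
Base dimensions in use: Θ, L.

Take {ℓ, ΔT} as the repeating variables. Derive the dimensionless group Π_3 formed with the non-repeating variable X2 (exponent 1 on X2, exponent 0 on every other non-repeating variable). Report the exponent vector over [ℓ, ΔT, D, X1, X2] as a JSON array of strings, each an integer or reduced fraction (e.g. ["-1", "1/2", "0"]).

Write exponents as rows Θ,L / cols ℓ,ΔT,D,X1,X2:
  Θ: [ 0  1  0  3 -2]
  L: [ 1  0  1  2  0]
Row reduction gives pivot columns ℓ,ΔT; rank = 2
Pivot set = {ℓ,ΔT}, free = {D,X1,X2}
RREF:
  r0: [   1    0    1    2    0]
  r1: [   0    1    0    3   -2]
Fix exponent of X2 at 1, D at 0, X1 at 0; solve each RREF row for its pivot's exponent:
  r0: exp(ℓ) + (0)·1 = 0 ⇒ exp(ℓ) = 0
  r1: exp(ΔT) + (-2)·1 = 0 ⇒ exp(ΔT) = 2
Π_3 = ΔT^2 · X2

["0", "2", "0", "0", "1"]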